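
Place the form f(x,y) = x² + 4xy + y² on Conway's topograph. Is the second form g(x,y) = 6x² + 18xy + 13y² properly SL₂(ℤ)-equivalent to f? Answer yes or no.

D₁ = 12, D₂ = 12
river cycle of f (length 2): (1, 2, -2), (-2, 2, 1)
river cycle of g (length 2): (1, 2, -2), (-2, 2, 1)
cycles coincide ⇒ equivalent

yes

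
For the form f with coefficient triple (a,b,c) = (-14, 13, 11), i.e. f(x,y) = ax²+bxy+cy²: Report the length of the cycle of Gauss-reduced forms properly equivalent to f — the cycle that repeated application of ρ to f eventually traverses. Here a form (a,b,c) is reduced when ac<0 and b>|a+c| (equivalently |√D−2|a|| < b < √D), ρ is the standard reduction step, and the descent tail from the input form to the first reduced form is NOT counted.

D = 785, ⌊√D⌋ = 28
river: ρ → (11,9,-16)
river: ρ → (-16,23,4)
river: ρ → (4,25,-10)
river: ρ → (-10,15,14)
river: ρ → (14,13,-11)
river: ρ → (-11,9,16)
river: ρ → (16,23,-4)
river: ρ → (-4,25,10)
river: ρ → (10,15,-14)
river: ρ → (-14,13,11)
ρ-cycle length = 10 (tail of 0 descent steps not counted)

10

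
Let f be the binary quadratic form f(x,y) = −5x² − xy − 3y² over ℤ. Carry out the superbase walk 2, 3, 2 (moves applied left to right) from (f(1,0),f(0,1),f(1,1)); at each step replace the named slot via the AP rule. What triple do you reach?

start (-5,-3,-9) = (f(1,0),f(0,1),f(1,1))
replace slot 2: 2·((-5)+(-9)) − (-3) = -25 → (-5,-25,-9)
replace slot 3: 2·((-5)+(-25)) − (-9) = -51 → (-5,-25,-51)
replace slot 2: 2·((-5)+(-51)) − (-25) = -87 → (-5,-87,-51)

-5,-87,-51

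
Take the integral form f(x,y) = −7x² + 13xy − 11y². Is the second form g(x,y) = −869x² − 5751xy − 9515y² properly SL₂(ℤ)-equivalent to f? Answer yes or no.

D₁ = -139, D₂ = -139
f is negative-definite; reduce −f:
−f: translate: b→1 (≡-13 mod 14), so (7,-13,11)→(7,1,5)
−f: flip: (7,1,5)→(5,-1,7)
−f: reduced (well bottom): (5,-1,7) with a≤c, −a<b≤a
flip sign back: reduced form of f is (-5,1,-7)
g is negative-definite; reduce −g:
−g: translate: b→537 (≡5751 mod 1738), so (869,5751,9515)→(869,537,83)
−g: flip: (869,537,83)→(83,-537,869)
−g: translate: b→-39 (≡-537 mod 166), so (83,-537,869)→(83,-39,5)
−g: flip: (83,-39,5)→(5,39,83)
−g: translate: b→-1 (≡39 mod 10), so (5,39,83)→(5,-1,7)
−g: reduced (well bottom): (5,-1,7) with a≤c, −a<b≤a
flip sign back: reduced form of g is (-5,1,-7)
reduced forms (-5, 1, -7) vs (-5, 1, -7) ⇒ equivalent

yes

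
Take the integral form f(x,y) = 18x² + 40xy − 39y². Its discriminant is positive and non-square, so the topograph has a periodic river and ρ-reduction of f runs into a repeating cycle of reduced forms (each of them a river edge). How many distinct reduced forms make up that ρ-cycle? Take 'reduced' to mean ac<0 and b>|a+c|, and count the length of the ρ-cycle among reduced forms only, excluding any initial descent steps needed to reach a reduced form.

D = 4408, ⌊√D⌋ = 66
river: ρ → (-39,38,19)
river: ρ → (19,38,-39)
river: ρ → (-39,40,18)
river: ρ → (18,32,-47)
river: ρ → (-47,62,3)
river: ρ → (3,64,-26)
river: ρ → (-26,40,27)
river: ρ → (27,14,-39)
river: ρ → (-39,64,2)
river: ρ → (2,64,-39)
river: ρ → (-39,14,27)
river: ρ → (27,40,-26)
river: ρ → (-26,64,3)
river: ρ → (3,62,-47)
river: ρ → (-47,32,18)
river: ρ → (18,40,-39)
ρ-cycle length = 16 (tail of 0 descent steps not counted)

16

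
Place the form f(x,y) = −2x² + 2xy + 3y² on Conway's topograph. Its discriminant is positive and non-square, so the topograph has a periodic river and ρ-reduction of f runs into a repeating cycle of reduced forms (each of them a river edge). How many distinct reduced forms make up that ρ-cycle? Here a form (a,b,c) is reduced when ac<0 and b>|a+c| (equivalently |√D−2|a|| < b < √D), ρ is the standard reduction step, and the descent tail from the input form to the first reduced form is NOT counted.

D = 28, ⌊√D⌋ = 5
river: ρ → (3,4,-1)
river: ρ → (-1,4,3)
river: ρ → (3,2,-2)
river: ρ → (-2,2,3)
ρ-cycle length = 4 (tail of 0 descent steps not counted)

4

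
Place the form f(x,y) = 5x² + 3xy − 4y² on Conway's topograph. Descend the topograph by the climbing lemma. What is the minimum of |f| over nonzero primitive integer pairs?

river: ρ → (-4,5,4)
river: ρ → (4,3,-5)
river: ρ → (-5,7,2)
river: ρ → (2,9,-1)
river: ρ → (-1,9,2)
river: ρ → (2,7,-5)
river: ρ → (-5,3,4)
river: ρ → (4,5,-4)
river: ρ → (-4,3,5)
river: ρ → (5,7,-2)
river: ρ → (-2,9,1)
river: ρ → (1,9,-2)
river: ρ → (-2,7,5)
river: ρ → (5,3,-4)
closes: descent 0, river 14
min |a| on river = 1

1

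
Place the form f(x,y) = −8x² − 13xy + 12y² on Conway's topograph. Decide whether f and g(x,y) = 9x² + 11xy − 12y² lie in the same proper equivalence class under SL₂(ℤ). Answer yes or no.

D₁ = 553, D₂ = 553
river cycle of f (length 26): (12, 13, -8), (-8, 19, 6), (6, 17, -11), (-11, 5, 12), (12, 19, -4), (-4, 21, 7), (7, 21, -4), (-4, 19, 12), (12, 5, -11), (-11, 17, 6), … (16 more)
river cycle of g (length 26): (-12, 13, 8), (8, 19, -6), (-6, 17, 11), (11, 5, -12), (-12, 19, 4), (4, 21, -7), (-7, 21, 4), (4, 19, -12), (-12, 5, 11), (11, 17, -6), … (16 more)
cycles differ ⇒ inequivalent

no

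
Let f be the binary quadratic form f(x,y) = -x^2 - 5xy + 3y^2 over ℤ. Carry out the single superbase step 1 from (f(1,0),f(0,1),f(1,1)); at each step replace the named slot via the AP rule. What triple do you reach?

start (-1,3,-3) = (f(1,0),f(0,1),f(1,1))
replace slot 1: 2·(3+(-3)) − (-1) = 1 → (1,3,-3)

1,3,-3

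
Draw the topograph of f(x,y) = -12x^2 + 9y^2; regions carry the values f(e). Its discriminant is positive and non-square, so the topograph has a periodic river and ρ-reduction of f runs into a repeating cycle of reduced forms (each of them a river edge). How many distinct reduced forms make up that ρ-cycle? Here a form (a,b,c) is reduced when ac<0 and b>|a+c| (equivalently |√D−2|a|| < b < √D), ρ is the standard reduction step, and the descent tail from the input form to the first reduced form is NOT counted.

D = 432, ⌊√D⌋ = 20
descent: ρ → (9,18,-3)  [lands on river]
river: ρ → (-3,18,9)
ρ-cycle length = 2 (tail of 1 descent step not counted)

2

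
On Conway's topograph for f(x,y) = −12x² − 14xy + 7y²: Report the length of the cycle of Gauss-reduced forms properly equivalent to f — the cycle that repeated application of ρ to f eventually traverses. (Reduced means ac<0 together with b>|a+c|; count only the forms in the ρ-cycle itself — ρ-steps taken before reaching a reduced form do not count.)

D = 532, ⌊√D⌋ = 23
descent: ρ → (7,14,-12)  [lands on river]
river: ρ → (-12,10,9)
river: ρ → (9,8,-13)
river: ρ → (-13,18,4)
river: ρ → (4,22,-3)
river: ρ → (-3,20,11)
river: ρ → (11,2,-12)
river: ρ → (-12,22,1)
river: ρ → (1,22,-12)
river: ρ → (-12,2,11)
river: ρ → (11,20,-3)
river: ρ → (-3,22,4)
river: ρ → (4,18,-13)
river: ρ → (-13,8,9)
river: ρ → (9,10,-12)
river: ρ → (-12,14,7)
ρ-cycle length = 16 (tail of 1 descent step not counted)

16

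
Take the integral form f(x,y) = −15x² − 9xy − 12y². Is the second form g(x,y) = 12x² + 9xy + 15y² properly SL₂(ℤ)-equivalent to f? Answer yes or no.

D₁ = -639, D₂ = -639
f is negative-definite; reduce −f:
−f: flip: (15,9,12)→(12,-9,15)
−f: reduced (well bottom): (12,-9,15) with a≤c, −a<b≤a
flip sign back: reduced form of f is (-12,9,-15)
g: reduced (well bottom): (12,9,15) with a≤c, −a<b≤a
reduced forms (-12, 9, -15) vs (12, 9, 15) ⇒ inequivalent

no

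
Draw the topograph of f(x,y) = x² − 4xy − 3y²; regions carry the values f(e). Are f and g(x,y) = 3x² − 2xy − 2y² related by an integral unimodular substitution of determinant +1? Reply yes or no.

D₁ = 28, D₂ = 28
river cycle of f (length 4): (-3, 4, 1), (1, 4, -3), (-3, 2, 2), (2, 2, -3)
river cycle of g (length 4): (-2, 2, 3), (3, 4, -1), (-1, 4, 3), (3, 2, -2)
cycles differ ⇒ inequivalent

no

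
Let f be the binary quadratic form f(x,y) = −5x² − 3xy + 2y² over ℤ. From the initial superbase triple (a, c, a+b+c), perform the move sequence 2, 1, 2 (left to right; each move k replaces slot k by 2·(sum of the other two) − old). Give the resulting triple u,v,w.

start (-5,2,-6) = (f(1,0),f(0,1),f(1,1))
replace slot 2: 2·((-5)+(-6)) − 2 = -24 → (-5,-24,-6)
replace slot 1: 2·((-24)+(-6)) − (-5) = -55 → (-55,-24,-6)
replace slot 2: 2·((-55)+(-6)) − (-24) = -98 → (-55,-98,-6)

-55,-98,-6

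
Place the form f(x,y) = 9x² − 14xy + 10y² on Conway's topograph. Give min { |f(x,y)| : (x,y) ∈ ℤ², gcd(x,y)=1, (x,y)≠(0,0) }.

translate: b→4 (≡-14 mod 18), so (9,-14,10)→(9,4,5)
flip: (9,4,5)→(5,-4,9)
reduced (well bottom): (5,-4,9) with a≤c, −a<b≤a
well minimum = a = 5

5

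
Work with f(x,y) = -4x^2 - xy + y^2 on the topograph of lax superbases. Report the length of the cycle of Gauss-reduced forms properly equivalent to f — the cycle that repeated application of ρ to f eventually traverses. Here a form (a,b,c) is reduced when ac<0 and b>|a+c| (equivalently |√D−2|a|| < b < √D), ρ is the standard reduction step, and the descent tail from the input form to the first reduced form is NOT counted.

D = 17, ⌊√D⌋ = 4
descent: ρ → (1,3,-2)  [lands on river]
river: ρ → (-2,1,2)
river: ρ → (2,3,-1)
river: ρ → (-1,3,2)
river: ρ → (2,1,-2)
river: ρ → (-2,3,1)
ρ-cycle length = 6 (tail of 1 descent step not counted)

6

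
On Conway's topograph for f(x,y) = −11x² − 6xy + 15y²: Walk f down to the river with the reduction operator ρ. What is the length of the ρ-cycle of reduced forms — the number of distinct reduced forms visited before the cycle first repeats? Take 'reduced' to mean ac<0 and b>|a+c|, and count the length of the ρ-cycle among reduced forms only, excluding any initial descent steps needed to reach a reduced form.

D = 696, ⌊√D⌋ = 26
descent: ρ → (15,6,-11)  [lands on river]
river: ρ → (-11,16,10)
river: ρ → (10,24,-3)
river: ρ → (-3,24,10)
river: ρ → (10,16,-11)
river: ρ → (-11,6,15)
river: ρ → (15,24,-2)
river: ρ → (-2,24,15)
ρ-cycle length = 8 (tail of 1 descent step not counted)

8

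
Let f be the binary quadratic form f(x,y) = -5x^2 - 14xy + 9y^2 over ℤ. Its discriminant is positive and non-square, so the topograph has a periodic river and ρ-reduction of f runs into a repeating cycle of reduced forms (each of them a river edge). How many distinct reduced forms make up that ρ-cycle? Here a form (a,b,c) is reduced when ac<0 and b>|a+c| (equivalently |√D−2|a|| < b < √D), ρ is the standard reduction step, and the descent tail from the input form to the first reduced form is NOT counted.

D = 376, ⌊√D⌋ = 19
descent: ρ → (9,14,-5)  [lands on river]
river: ρ → (-5,16,6)
river: ρ → (6,8,-13)
river: ρ → (-13,18,1)
river: ρ → (1,18,-13)
river: ρ → (-13,8,6)
river: ρ → (6,16,-5)
river: ρ → (-5,14,9)
river: ρ → (9,4,-10)
river: ρ → (-10,16,3)
river: ρ → (3,14,-15)
river: ρ → (-15,16,2)
river: ρ → (2,16,-15)
river: ρ → (-15,14,3)
river: ρ → (3,16,-10)
river: ρ → (-10,4,9)
ρ-cycle length = 16 (tail of 1 descent step not counted)

16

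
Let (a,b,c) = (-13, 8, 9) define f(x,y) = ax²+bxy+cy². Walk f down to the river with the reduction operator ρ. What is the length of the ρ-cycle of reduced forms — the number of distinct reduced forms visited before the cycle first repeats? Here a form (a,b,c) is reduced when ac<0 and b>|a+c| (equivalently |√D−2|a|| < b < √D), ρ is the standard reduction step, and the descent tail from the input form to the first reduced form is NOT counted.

D = 532, ⌊√D⌋ = 23
river: ρ → (9,10,-12)
river: ρ → (-12,14,7)
river: ρ → (7,14,-12)
river: ρ → (-12,10,9)
river: ρ → (9,8,-13)
river: ρ → (-13,18,4)
river: ρ → (4,22,-3)
river: ρ → (-3,20,11)
river: ρ → (11,2,-12)
river: ρ → (-12,22,1)
river: ρ → (1,22,-12)
river: ρ → (-12,2,11)
river: ρ → (11,20,-3)
river: ρ → (-3,22,4)
river: ρ → (4,18,-13)
river: ρ → (-13,8,9)
ρ-cycle length = 16 (tail of 0 descent steps not counted)

16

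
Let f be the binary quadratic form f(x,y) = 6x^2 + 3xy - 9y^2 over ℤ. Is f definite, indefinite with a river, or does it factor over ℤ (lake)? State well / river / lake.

D = b²−4ac = 3² − 4·6·(-9) = 225
D = 15² is a perfect square ⇒ form factors over ℤ ⇒ lakes

lake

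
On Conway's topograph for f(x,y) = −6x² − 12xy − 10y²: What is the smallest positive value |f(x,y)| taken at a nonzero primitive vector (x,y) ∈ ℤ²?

translate: b→0 (≡12 mod 12), so (6,12,10)→(6,0,4)
flip: (6,0,4)→(4,0,6)
reduced (well bottom): (4,0,6) with a≤c, −a<b≤a
well minimum |f| = |-4| = 4 (negative-definite)

4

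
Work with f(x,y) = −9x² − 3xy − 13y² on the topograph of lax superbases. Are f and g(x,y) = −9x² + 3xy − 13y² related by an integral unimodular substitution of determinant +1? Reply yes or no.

D₁ = -459, D₂ = -459
f is negative-definite; reduce −f:
−f: reduced (well bottom): (9,3,13) with a≤c, −a<b≤a
flip sign back: reduced form of f is (-9,-3,-13)
g is negative-definite; reduce −g:
−g: reduced (well bottom): (9,-3,13) with a≤c, −a<b≤a
flip sign back: reduced form of g is (-9,3,-13)
reduced forms (-9, -3, -13) vs (-9, 3, -13) ⇒ inequivalent

no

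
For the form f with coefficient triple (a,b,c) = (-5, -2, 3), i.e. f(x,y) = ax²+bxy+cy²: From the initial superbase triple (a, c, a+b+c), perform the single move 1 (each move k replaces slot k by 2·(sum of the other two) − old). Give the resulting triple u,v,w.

start (-5,3,-4) = (f(1,0),f(0,1),f(1,1))
replace slot 1: 2·(3+(-4)) − (-5) = 3 → (3,3,-4)

3,3,-4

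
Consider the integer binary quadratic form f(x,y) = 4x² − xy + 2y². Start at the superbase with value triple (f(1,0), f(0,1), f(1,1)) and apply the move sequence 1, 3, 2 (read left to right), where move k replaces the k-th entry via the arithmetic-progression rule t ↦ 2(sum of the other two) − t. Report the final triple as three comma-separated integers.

start (4,2,5) = (f(1,0),f(0,1),f(1,1))
replace slot 1: 2·(2+5) − 4 = 10 → (10,2,5)
replace slot 3: 2·(10+2) − 5 = 19 → (10,2,19)
replace slot 2: 2·(10+19) − 2 = 56 → (10,56,19)

10,56,19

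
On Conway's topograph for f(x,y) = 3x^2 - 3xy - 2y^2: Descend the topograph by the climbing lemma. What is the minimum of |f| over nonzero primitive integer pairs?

descent: ρ → (-2,3,3)  [lands on river]
river: ρ → (3,3,-2)
river: ρ → (-2,5,1)
river: ρ → (1,5,-2)
closes: descent 1, river 4
min |a| on river = 1

1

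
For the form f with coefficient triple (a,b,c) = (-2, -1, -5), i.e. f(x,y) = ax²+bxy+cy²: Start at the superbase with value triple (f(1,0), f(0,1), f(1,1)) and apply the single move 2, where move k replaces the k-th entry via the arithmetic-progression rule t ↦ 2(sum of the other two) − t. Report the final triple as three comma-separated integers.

start (-2,-5,-8) = (f(1,0),f(0,1),f(1,1))
replace slot 2: 2·((-2)+(-8)) − (-5) = -15 → (-2,-15,-8)

-2,-15,-8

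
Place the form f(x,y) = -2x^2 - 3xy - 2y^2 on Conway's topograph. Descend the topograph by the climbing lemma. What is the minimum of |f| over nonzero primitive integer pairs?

translate: b→-1 (≡3 mod 4), so (2,3,2)→(2,-1,1)
flip: (2,-1,1)→(1,1,2)
reduced (well bottom): (1,1,2) with a≤c, −a<b≤a
well minimum |f| = |-1| = 1 (negative-definite)

1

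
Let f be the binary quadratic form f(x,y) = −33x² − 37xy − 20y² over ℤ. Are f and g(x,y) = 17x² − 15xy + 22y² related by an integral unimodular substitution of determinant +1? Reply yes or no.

D₁ = -1271, D₂ = -1271
f is negative-definite; reduce −f:
−f: translate: b→-29 (≡37 mod 66), so (33,37,20)→(33,-29,16)
−f: flip: (33,-29,16)→(16,29,33)
−f: translate: b→-3 (≡29 mod 32), so (16,29,33)→(16,-3,20)
−f: reduced (well bottom): (16,-3,20) with a≤c, −a<b≤a
flip sign back: reduced form of f is (-16,3,-20)
g: reduced (well bottom): (17,-15,22) with a≤c, −a<b≤a
reduced forms (-16, 3, -20) vs (17, -15, 22) ⇒ inequivalent

no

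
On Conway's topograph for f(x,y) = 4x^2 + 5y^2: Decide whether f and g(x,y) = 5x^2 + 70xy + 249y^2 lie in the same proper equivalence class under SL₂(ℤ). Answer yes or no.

D₁ = -80, D₂ = -80
f: reduced (well bottom): (4,0,5) with a≤c, −a<b≤a
g: translate: b→0 (≡70 mod 10), so (5,70,249)→(5,0,4)
g: flip: (5,0,4)→(4,0,5)
g: reduced (well bottom): (4,0,5) with a≤c, −a<b≤a
reduced forms (4, 0, 5) vs (4, 0, 5) ⇒ equivalent

yes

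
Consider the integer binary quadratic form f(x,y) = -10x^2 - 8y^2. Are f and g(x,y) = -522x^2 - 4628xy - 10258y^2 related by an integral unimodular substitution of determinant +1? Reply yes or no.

D₁ = -320, D₂ = -320
f is negative-definite; reduce −f:
−f: flip: (10,0,8)→(8,0,10)
−f: reduced (well bottom): (8,0,10) with a≤c, −a<b≤a
flip sign back: reduced form of f is (-8,0,-10)
g is negative-definite; reduce −g:
−g: translate: b→452 (≡4628 mod 1044), so (522,4628,10258)→(522,452,98)
−g: flip: (522,452,98)→(98,-452,522)
−g: translate: b→-60 (≡-452 mod 196), so (98,-452,522)→(98,-60,10)
−g: flip: (98,-60,10)→(10,60,98)
−g: translate: b→0 (≡60 mod 20), so (10,60,98)→(10,0,8)
−g: flip: (10,0,8)→(8,0,10)
−g: reduced (well bottom): (8,0,10) with a≤c, −a<b≤a
flip sign back: reduced form of g is (-8,0,-10)
reduced forms (-8, 0, -10) vs (-8, 0, -10) ⇒ equivalent

yes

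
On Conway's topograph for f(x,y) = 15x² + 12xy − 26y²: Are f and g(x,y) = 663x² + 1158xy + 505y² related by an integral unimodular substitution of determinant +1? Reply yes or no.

D₁ = 1704, D₂ = 1704
river cycle of f (length 12): (-26, 40, 1), (1, 40, -26), (-26, 12, 15), (15, 18, -23), (-23, 28, 10), (10, 32, -17), (-17, 36, 6), (6, 36, -17), (-17, 32, 10), (10, 28, -23), … (2 more)
river cycle of g (length 12): (10, 28, -23), (-23, 18, 15), (15, 12, -26), (-26, 40, 1), (1, 40, -26), (-26, 12, 15), (15, 18, -23), (-23, 28, 10), (10, 32, -17), (-17, 36, 6), … (2 more)
cycles coincide ⇒ equivalent

yes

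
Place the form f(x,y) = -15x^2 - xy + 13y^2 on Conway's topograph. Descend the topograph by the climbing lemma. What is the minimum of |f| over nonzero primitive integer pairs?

descent: ρ → (13,27,-1)  [lands on river]
river: ρ → (-1,27,13)
river: ρ → (13,25,-3)
river: ρ → (-3,23,21)
river: ρ → (21,19,-5)
river: ρ → (-5,21,17)
river: ρ → (17,13,-9)
river: ρ → (-9,23,7)
river: ρ → (7,19,-15)
river: ρ → (-15,11,11)
river: ρ → (11,11,-15)
river: ρ → (-15,19,7)
river: ρ → (7,23,-9)
river: ρ → (-9,13,17)
river: ρ → (17,21,-5)
river: ρ → (-5,19,21)
river: ρ → (21,23,-3)
river: ρ → (-3,25,13)
closes: descent 1, river 18
min |a| on river = 1

1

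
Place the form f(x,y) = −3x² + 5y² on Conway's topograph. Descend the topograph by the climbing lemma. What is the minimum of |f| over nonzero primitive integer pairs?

descent: ρ → (5,0,-3)
descent: ρ → (-3,6,2)  [lands on river]
river: ρ → (2,6,-3)
closes: descent 2, river 2
min |a| on river = 2

2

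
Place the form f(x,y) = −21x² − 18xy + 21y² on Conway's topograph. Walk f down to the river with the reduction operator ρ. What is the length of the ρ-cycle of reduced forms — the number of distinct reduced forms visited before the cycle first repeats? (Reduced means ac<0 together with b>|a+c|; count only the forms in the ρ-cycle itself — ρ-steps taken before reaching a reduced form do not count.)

D = 2088, ⌊√D⌋ = 45
descent: ρ → (21,18,-21)  [lands on river]
river: ρ → (-21,24,18)
river: ρ → (18,12,-27)
river: ρ → (-27,42,3)
river: ρ → (3,42,-27)
river: ρ → (-27,12,18)
river: ρ → (18,24,-21)
river: ρ → (-21,18,21)
river: ρ → (21,24,-18)
river: ρ → (-18,12,27)
river: ρ → (27,42,-3)
river: ρ → (-3,42,27)
river: ρ → (27,12,-18)
river: ρ → (-18,24,21)
ρ-cycle length = 14 (tail of 1 descent step not counted)

14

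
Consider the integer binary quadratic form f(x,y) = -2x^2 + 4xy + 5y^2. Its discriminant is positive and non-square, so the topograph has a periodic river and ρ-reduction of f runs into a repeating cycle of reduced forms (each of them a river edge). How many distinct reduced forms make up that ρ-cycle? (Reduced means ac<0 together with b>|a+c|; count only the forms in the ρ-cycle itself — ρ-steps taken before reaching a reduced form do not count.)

D = 56, ⌊√D⌋ = 7
river: ρ → (5,6,-1)
river: ρ → (-1,6,5)
river: ρ → (5,4,-2)
river: ρ → (-2,4,5)
ρ-cycle length = 4 (tail of 0 descent steps not counted)

4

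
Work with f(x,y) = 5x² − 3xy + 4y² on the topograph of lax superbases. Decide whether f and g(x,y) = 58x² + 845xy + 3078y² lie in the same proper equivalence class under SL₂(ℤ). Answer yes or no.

D₁ = -71, D₂ = -71
f: flip: (5,-3,4)→(4,3,5)
f: reduced (well bottom): (4,3,5) with a≤c, −a<b≤a
g: translate: b→33 (≡845 mod 116), so (58,845,3078)→(58,33,5)
g: flip: (58,33,5)→(5,-33,58)
g: translate: b→-3 (≡-33 mod 10), so (5,-33,58)→(5,-3,4)
g: flip: (5,-3,4)→(4,3,5)
g: reduced (well bottom): (4,3,5) with a≤c, −a<b≤a
reduced forms (4, 3, 5) vs (4, 3, 5) ⇒ equivalent

yes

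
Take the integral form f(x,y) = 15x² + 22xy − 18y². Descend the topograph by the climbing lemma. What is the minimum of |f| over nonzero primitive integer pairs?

river: ρ → (-18,14,19)
river: ρ → (19,24,-13)
river: ρ → (-13,28,15)
river: ρ → (15,32,-9)
river: ρ → (-9,22,30)
river: ρ → (30,38,-1)
river: ρ → (-1,38,30)
river: ρ → (30,22,-9)
river: ρ → (-9,32,15)
river: ρ → (15,28,-13)
river: ρ → (-13,24,19)
river: ρ → (19,14,-18)
river: ρ → (-18,22,15)
river: ρ → (15,38,-2)
river: ρ → (-2,38,15)
river: ρ → (15,22,-18)
closes: descent 0, river 16
min |a| on river = 1

1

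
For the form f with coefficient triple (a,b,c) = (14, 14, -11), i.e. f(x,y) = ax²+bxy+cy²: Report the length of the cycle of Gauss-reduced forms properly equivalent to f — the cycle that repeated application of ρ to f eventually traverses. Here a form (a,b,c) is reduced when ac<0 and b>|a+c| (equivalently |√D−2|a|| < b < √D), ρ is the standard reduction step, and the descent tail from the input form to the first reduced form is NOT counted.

D = 812, ⌊√D⌋ = 28
river: ρ → (-11,8,17)
river: ρ → (17,26,-2)
river: ρ → (-2,26,17)
river: ρ → (17,8,-11)
river: ρ → (-11,14,14)
river: ρ → (14,14,-11)
ρ-cycle length = 6 (tail of 0 descent steps not counted)

6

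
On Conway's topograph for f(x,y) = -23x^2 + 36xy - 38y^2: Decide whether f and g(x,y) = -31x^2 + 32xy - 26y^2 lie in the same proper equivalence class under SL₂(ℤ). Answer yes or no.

D₁ = -2200, D₂ = -2200
f is negative-definite; reduce −f:
−f: translate: b→10 (≡-36 mod 46), so (23,-36,38)→(23,10,25)
−f: reduced (well bottom): (23,10,25) with a≤c, −a<b≤a
flip sign back: reduced form of f is (-23,-10,-25)
g is negative-definite; reduce −g:
−g: translate: b→30 (≡-32 mod 62), so (31,-32,26)→(31,30,25)
−g: flip: (31,30,25)→(25,-30,31)
−g: translate: b→20 (≡-30 mod 50), so (25,-30,31)→(25,20,26)
−g: reduced (well bottom): (25,20,26) with a≤c, −a<b≤a
flip sign back: reduced form of g is (-25,-20,-26)
reduced forms (-23, -10, -25) vs (-25, -20, -26) ⇒ inequivalent

no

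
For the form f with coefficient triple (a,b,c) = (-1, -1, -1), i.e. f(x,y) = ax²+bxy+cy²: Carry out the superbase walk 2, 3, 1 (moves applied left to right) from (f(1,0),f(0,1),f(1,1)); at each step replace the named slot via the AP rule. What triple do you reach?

start (-1,-1,-3) = (f(1,0),f(0,1),f(1,1))
replace slot 2: 2·((-1)+(-3)) − (-1) = -7 → (-1,-7,-3)
replace slot 3: 2·((-1)+(-7)) − (-3) = -13 → (-1,-7,-13)
replace slot 1: 2·((-7)+(-13)) − (-1) = -39 → (-39,-7,-13)

-39,-7,-13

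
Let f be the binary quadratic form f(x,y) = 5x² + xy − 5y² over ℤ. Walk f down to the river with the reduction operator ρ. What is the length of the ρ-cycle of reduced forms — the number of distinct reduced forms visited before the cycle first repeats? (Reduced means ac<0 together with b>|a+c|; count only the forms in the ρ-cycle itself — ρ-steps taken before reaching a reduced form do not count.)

D = 101, ⌊√D⌋ = 10
river: ρ → (-5,9,1)
river: ρ → (1,9,-5)
river: ρ → (-5,1,5)
river: ρ → (5,9,-1)
river: ρ → (-1,9,5)
river: ρ → (5,1,-5)
ρ-cycle length = 6 (tail of 0 descent steps not counted)

6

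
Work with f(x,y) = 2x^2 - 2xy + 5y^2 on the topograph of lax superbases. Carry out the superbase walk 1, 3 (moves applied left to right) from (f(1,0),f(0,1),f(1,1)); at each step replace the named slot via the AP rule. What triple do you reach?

start (2,5,5) = (f(1,0),f(0,1),f(1,1))
replace slot 1: 2·(5+5) − 2 = 18 → (18,5,5)
replace slot 3: 2·(18+5) − 5 = 41 → (18,5,41)

18,5,41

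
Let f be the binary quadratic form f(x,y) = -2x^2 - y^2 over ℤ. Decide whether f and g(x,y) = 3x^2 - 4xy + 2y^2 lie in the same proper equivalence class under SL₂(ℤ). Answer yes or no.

D₁ = -8, D₂ = -8
f is negative-definite; reduce −f:
−f: flip: (2,0,1)→(1,0,2)
−f: reduced (well bottom): (1,0,2) with a≤c, −a<b≤a
flip sign back: reduced form of f is (-1,0,-2)
g: translate: b→2 (≡-4 mod 6), so (3,-4,2)→(3,2,1)
g: flip: (3,2,1)→(1,-2,3)
g: translate: b→0 (≡-2 mod 2), so (1,-2,3)→(1,0,2)
g: reduced (well bottom): (1,0,2) with a≤c, −a<b≤a
reduced forms (-1, 0, -2) vs (1, 0, 2) ⇒ inequivalent

no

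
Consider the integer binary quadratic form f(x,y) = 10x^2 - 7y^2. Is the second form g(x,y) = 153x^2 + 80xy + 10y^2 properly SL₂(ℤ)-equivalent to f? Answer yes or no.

D₁ = 280, D₂ = 280
river cycle of f (length 4): (-7, 14, 3), (3, 16, -2), (-2, 16, 3), (3, 14, -7)
river cycle of g (length 4): (-7, 14, 3), (3, 16, -2), (-2, 16, 3), (3, 14, -7)
cycles coincide ⇒ equivalent

yes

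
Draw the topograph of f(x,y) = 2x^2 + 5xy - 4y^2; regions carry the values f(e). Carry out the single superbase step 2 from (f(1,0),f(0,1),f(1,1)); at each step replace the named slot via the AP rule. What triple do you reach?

start (2,-4,3) = (f(1,0),f(0,1),f(1,1))
replace slot 2: 2·(2+3) − (-4) = 14 → (2,14,3)

2,14,3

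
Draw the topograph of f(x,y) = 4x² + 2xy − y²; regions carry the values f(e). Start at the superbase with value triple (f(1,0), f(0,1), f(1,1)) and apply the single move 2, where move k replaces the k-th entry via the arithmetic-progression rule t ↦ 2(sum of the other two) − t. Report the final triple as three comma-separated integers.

start (4,-1,5) = (f(1,0),f(0,1),f(1,1))
replace slot 2: 2·(4+5) − (-1) = 19 → (4,19,5)

4,19,5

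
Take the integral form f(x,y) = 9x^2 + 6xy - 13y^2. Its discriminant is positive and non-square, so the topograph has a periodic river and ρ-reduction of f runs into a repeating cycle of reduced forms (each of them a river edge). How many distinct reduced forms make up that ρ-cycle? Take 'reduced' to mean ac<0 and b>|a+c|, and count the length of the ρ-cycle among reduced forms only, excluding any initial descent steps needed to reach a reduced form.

D = 504, ⌊√D⌋ = 22
river: ρ → (-13,20,2)
river: ρ → (2,20,-13)
river: ρ → (-13,6,9)
river: ρ → (9,12,-10)
river: ρ → (-10,8,11)
river: ρ → (11,14,-7)
river: ρ → (-7,14,11)
river: ρ → (11,8,-10)
river: ρ → (-10,12,9)
river: ρ → (9,6,-13)
ρ-cycle length = 10 (tail of 0 descent steps not counted)

10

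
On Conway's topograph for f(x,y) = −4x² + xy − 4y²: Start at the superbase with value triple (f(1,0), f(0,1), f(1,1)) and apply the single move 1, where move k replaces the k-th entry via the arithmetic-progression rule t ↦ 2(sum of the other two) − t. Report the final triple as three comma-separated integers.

start (-4,-4,-7) = (f(1,0),f(0,1),f(1,1))
replace slot 1: 2·((-4)+(-7)) − (-4) = -18 → (-18,-4,-7)

-18,-4,-7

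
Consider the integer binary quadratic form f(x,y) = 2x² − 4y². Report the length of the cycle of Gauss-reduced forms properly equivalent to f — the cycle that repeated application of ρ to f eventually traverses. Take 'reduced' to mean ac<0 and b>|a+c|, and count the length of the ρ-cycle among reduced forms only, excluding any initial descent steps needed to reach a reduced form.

D = 32, ⌊√D⌋ = 5
descent: ρ → (-4,0,2)
descent: ρ → (2,4,-2)  [lands on river]
river: ρ → (-2,4,2)
ρ-cycle length = 2 (tail of 2 descent steps not counted)

2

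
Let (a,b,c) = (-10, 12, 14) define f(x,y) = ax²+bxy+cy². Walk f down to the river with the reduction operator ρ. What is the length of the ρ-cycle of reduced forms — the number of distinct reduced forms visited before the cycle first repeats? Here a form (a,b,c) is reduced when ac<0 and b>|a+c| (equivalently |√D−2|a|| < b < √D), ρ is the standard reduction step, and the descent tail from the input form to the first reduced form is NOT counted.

D = 704, ⌊√D⌋ = 26
river: ρ → (14,16,-8)
river: ρ → (-8,16,14)
river: ρ → (14,12,-10)
river: ρ → (-10,8,16)
river: ρ → (16,24,-2)
river: ρ → (-2,24,16)
river: ρ → (16,8,-10)
river: ρ → (-10,12,14)
ρ-cycle length = 8 (tail of 0 descent steps not counted)

8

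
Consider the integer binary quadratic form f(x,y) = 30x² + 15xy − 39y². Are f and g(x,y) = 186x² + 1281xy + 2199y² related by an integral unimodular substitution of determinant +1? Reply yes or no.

D₁ = 4905, D₂ = 4905
river cycle of f (length 8): (-39, 63, 6), (6, 69, -6), (-6, 63, 39), (39, 15, -30), (-30, 45, 24), (24, 51, -24), (-24, 45, 30), (30, 15, -39)
river cycle of g (length 8): (30, 15, -39), (-39, 63, 6), (6, 69, -6), (-6, 63, 39), (39, 15, -30), (-30, 45, 24), (24, 51, -24), (-24, 45, 30)
cycles coincide ⇒ equivalent

yes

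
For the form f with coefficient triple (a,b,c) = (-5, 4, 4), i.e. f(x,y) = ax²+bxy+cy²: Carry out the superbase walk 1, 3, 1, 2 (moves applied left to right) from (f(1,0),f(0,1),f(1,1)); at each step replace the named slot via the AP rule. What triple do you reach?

start (-5,4,3) = (f(1,0),f(0,1),f(1,1))
replace slot 1: 2·(4+3) − (-5) = 19 → (19,4,3)
replace slot 3: 2·(19+4) − 3 = 43 → (19,4,43)
replace slot 1: 2·(4+43) − 19 = 75 → (75,4,43)
replace slot 2: 2·(75+43) − 4 = 232 → (75,232,43)

75,232,43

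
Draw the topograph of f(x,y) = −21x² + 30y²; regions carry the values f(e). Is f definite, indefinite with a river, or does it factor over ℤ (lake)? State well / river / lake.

D = b²−4ac = 0² − 4·(-21)·30 = 2520
D > 0 non-square ⇒ indefinite ⇒ periodic river

river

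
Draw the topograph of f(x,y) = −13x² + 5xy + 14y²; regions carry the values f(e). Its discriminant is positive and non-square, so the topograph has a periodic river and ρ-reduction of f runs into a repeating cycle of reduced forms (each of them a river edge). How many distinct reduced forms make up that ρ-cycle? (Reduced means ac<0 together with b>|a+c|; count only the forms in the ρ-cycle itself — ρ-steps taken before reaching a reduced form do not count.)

D = 753, ⌊√D⌋ = 27
river: ρ → (14,23,-4)
river: ρ → (-4,25,8)
river: ρ → (8,23,-7)
river: ρ → (-7,19,14)
river: ρ → (14,9,-12)
river: ρ → (-12,15,11)
river: ρ → (11,7,-16)
river: ρ → (-16,25,2)
river: ρ → (2,27,-3)
river: ρ → (-3,27,2)
river: ρ → (2,25,-16)
river: ρ → (-16,7,11)
river: ρ → (11,15,-12)
river: ρ → (-12,9,14)
river: ρ → (14,19,-7)
river: ρ → (-7,23,8)
river: ρ → (8,25,-4)
river: ρ → (-4,23,14)
river: ρ → (14,5,-13)
river: ρ → (-13,21,6)
river: ρ → (6,27,-1)
river: ρ → (-1,27,6)
river: ρ → (6,21,-13)
river: ρ → (-13,5,14)
ρ-cycle length = 24 (tail of 0 descent steps not counted)

24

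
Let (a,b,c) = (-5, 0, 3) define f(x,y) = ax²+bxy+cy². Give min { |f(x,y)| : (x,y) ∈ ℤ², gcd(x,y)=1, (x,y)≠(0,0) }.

descent: ρ → (3,6,-2)  [lands on river]
river: ρ → (-2,6,3)
closes: descent 1, river 2
min |a| on river = 2

2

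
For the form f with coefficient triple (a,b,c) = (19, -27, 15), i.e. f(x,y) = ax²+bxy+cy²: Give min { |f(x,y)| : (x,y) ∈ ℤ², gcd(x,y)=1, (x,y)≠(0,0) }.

translate: b→11 (≡-27 mod 38), so (19,-27,15)→(19,11,7)
flip: (19,11,7)→(7,-11,19)
translate: b→3 (≡-11 mod 14), so (7,-11,19)→(7,3,15)
reduced (well bottom): (7,3,15) with a≤c, −a<b≤a
well minimum = a = 7

7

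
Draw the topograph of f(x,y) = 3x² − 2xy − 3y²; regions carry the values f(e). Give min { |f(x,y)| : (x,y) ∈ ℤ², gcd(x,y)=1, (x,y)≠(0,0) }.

descent: ρ → (-3,2,3)  [lands on river]
river: ρ → (3,4,-2)
river: ρ → (-2,4,3)
river: ρ → (3,2,-3)
river: ρ → (-3,4,2)
river: ρ → (2,4,-3)
closes: descent 1, river 6
min |a| on river = 2

2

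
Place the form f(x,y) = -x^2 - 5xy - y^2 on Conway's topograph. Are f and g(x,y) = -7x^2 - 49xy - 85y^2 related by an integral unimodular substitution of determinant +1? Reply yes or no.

D₁ = 21, D₂ = 21
river cycle of f (length 2): (-1, 3, 3), (3, 3, -1)
river cycle of g (length 2): (-1, 3, 3), (3, 3, -1)
cycles coincide ⇒ equivalent

yes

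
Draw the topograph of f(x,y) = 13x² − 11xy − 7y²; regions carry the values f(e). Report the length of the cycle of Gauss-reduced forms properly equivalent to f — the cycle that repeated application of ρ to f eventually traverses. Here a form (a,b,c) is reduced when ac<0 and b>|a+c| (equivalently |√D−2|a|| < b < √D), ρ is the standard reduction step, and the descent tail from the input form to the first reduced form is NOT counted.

D = 485, ⌊√D⌋ = 22
descent: ρ → (-7,11,13)  [lands on river]
river: ρ → (13,15,-5)
river: ρ → (-5,15,13)
river: ρ → (13,11,-7)
river: ρ → (-7,17,7)
river: ρ → (7,11,-13)
river: ρ → (-13,15,5)
river: ρ → (5,15,-13)
river: ρ → (-13,11,7)
river: ρ → (7,17,-7)
ρ-cycle length = 10 (tail of 1 descent step not counted)

10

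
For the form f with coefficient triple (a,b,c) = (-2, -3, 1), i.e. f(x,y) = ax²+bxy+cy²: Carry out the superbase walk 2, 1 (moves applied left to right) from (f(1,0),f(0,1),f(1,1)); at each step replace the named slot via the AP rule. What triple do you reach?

start (-2,1,-4) = (f(1,0),f(0,1),f(1,1))
replace slot 2: 2·((-2)+(-4)) − 1 = -13 → (-2,-13,-4)
replace slot 1: 2·((-13)+(-4)) − (-2) = -32 → (-32,-13,-4)

-32,-13,-4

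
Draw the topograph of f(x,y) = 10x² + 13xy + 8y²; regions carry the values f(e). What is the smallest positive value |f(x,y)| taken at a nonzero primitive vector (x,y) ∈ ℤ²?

translate: b→-7 (≡13 mod 20), so (10,13,8)→(10,-7,5)
flip: (10,-7,5)→(5,7,10)
translate: b→-3 (≡7 mod 10), so (5,7,10)→(5,-3,8)
reduced (well bottom): (5,-3,8) with a≤c, −a<b≤a
well minimum = a = 5

5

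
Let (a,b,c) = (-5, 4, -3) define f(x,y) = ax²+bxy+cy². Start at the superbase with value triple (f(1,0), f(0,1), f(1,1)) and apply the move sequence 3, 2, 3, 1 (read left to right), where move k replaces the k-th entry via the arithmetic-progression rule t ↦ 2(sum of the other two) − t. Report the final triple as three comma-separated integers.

start (-5,-3,-4) = (f(1,0),f(0,1),f(1,1))
replace slot 3: 2·((-5)+(-3)) − (-4) = -12 → (-5,-3,-12)
replace slot 2: 2·((-5)+(-12)) − (-3) = -31 → (-5,-31,-12)
replace slot 3: 2·((-5)+(-31)) − (-12) = -60 → (-5,-31,-60)
replace slot 1: 2·((-31)+(-60)) − (-5) = -177 → (-177,-31,-60)

-177,-31,-60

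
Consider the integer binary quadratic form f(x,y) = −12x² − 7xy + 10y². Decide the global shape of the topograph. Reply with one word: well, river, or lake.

D = b²−4ac = (-7)² − 4·(-12)·10 = 529
D = 23² is a perfect square ⇒ form factors over ℤ ⇒ lakes

lake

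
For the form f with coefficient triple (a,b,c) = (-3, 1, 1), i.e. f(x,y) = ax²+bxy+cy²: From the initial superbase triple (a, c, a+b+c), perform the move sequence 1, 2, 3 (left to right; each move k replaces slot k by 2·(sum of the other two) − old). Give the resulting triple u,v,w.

start (-3,1,-1) = (f(1,0),f(0,1),f(1,1))
replace slot 1: 2·(1+(-1)) − (-3) = 3 → (3,1,-1)
replace slot 2: 2·(3+(-1)) − 1 = 3 → (3,3,-1)
replace slot 3: 2·(3+3) − (-1) = 13 → (3,3,13)

3,3,13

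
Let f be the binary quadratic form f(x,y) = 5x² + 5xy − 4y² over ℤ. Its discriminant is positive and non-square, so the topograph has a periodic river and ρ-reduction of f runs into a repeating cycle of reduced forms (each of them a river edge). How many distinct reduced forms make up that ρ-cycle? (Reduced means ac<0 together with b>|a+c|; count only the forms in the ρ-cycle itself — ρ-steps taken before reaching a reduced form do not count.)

D = 105, ⌊√D⌋ = 10
river: ρ → (-4,3,6)
river: ρ → (6,9,-1)
river: ρ → (-1,9,6)
river: ρ → (6,3,-4)
river: ρ → (-4,5,5)
river: ρ → (5,5,-4)
ρ-cycle length = 6 (tail of 0 descent steps not counted)

6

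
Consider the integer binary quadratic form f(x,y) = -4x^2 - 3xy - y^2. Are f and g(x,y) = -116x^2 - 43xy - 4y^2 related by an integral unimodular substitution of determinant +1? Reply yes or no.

D₁ = -7, D₂ = -7
f is negative-definite; reduce −f:
−f: flip: (4,3,1)→(1,-3,4)
−f: translate: b→1 (≡-3 mod 2), so (1,-3,4)→(1,1,2)
−f: reduced (well bottom): (1,1,2) with a≤c, −a<b≤a
flip sign back: reduced form of f is (-1,-1,-2)
g is negative-definite; reduce −g:
−g: flip: (116,43,4)→(4,-43,116)
−g: translate: b→-3 (≡-43 mod 8), so (4,-43,116)→(4,-3,1)
−g: flip: (4,-3,1)→(1,3,4)
−g: translate: b→1 (≡3 mod 2), so (1,3,4)→(1,1,2)
−g: reduced (well bottom): (1,1,2) with a≤c, −a<b≤a
flip sign back: reduced form of g is (-1,-1,-2)
reduced forms (-1, -1, -2) vs (-1, -1, -2) ⇒ equivalent

yes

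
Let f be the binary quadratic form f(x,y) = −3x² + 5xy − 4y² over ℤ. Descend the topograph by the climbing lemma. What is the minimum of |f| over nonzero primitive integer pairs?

translate: b→1 (≡-5 mod 6), so (3,-5,4)→(3,1,2)
flip: (3,1,2)→(2,-1,3)
reduced (well bottom): (2,-1,3) with a≤c, −a<b≤a
well minimum |f| = |-2| = 2 (negative-definite)

2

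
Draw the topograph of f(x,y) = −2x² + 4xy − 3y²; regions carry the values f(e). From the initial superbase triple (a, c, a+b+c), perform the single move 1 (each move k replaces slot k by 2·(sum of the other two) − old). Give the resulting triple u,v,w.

start (-2,-3,-1) = (f(1,0),f(0,1),f(1,1))
replace slot 1: 2·((-3)+(-1)) − (-2) = -6 → (-6,-3,-1)

-6,-3,-1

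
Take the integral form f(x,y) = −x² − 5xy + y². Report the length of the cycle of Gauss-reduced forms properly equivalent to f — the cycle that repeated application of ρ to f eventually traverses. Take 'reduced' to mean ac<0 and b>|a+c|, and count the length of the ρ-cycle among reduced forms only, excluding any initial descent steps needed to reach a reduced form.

D = 29, ⌊√D⌋ = 5
descent: ρ → (1,5,-1)  [lands on river]
river: ρ → (-1,5,1)
ρ-cycle length = 2 (tail of 1 descent step not counted)

2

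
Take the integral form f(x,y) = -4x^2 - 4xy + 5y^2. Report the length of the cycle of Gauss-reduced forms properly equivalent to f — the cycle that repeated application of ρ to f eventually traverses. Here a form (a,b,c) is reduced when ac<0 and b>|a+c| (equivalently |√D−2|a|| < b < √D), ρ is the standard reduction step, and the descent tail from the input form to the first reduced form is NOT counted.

D = 96, ⌊√D⌋ = 9
descent: ρ → (5,4,-4)  [lands on river]
river: ρ → (-4,4,5)
river: ρ → (5,6,-3)
river: ρ → (-3,6,5)
ρ-cycle length = 4 (tail of 1 descent step not counted)

4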